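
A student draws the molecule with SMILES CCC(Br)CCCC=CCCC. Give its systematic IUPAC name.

9-bromoundec-4-ene

The longest chain bearing the multiple bond is 11 carbons long (undecane).
There is one C=C double bond, indicated by the ending -ene.
The numbering direction is chosen so that numbering from this end puts the double bond at C-4 rather than C-7.
This places the double bond between C-4 and C-5; a bromo group at C-9.
Putting it together: 9-bromoundec-4-ene.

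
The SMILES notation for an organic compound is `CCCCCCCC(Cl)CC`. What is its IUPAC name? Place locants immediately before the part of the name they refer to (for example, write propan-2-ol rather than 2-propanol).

The parent chain contains 10 carbons (decane).
Choose the numbering such that the substituent locant set {3} is lower than {8} at the first point of difference.
This places a chloro group at C-3.
Assembling the pieces gives 3-chlorodecane.

3-chlorodecane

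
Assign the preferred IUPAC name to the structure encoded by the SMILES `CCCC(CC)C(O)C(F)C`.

The longest chain bearing the –OH group is 7 carbons long (heptane).
The highest-priority functional group is an alcohol (–OH), so the name ends in -ol.
The numbering direction is chosen so that numbering from this end puts the hydroxyl group at C-3 rather than C-5.
That gives the hydroxyl at C-3; an ethyl group at C-4; a fluoro group at C-2.
Prefixes are listed alphabetically: ethyl, fluoro.
Putting it together: 4-ethyl-2-fluoroheptan-3-ol.

4-ethyl-2-fluoroheptan-3-ol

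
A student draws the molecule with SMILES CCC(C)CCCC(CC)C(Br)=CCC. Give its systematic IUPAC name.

The longest carbon chain that includes the multiple bond has 11 carbons, so the parent hydride is undecane.
There is one C=C double bond, indicated by the ending -ene.
Choose the numbering such that numbering from this end puts the double bond at C-3 rather than C-8.
This places the double bond between C-3 and C-4; a bromo group at C-4; an ethyl group at C-5; a methyl group at C-9.
Substituent prefixes are cited in alphabetical order (multiplying prefixes like di-/tri- are ignored for ordering).
The name is 4-bromo-5-ethyl-9-methylundec-3-ene.

4-bromo-5-ethyl-9-methylundec-3-ene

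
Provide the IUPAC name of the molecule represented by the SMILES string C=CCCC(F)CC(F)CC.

Counting along the main chain through the multiple bond gives 9 carbons: the parent is nonane.
The chain contains a C=C double bond, so the unsaturation ending is -ene.
The numbering direction is chosen so that numbering from this end puts the double bond at C-1 rather than C-8.
This places the double bond between C-1 and C-2; fluoro groups at C-5 and C-7.
The name is 5,7-difluoronon-1-ene.

5,7-difluoronon-1-ene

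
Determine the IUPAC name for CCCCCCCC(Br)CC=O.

3-bromodecanal

The longest carbon chain that includes the –CHO group has 10 carbons, so the parent hydride is decane.
The principal characteristic group is an aldehyde (terminal –CHO), named with the suffix -al.
Choose the numbering such that the aldehyde carbon is C-1 by definition.
With this numbering: a bromo group at C-3.
Assembling the pieces gives 3-bromodecanal.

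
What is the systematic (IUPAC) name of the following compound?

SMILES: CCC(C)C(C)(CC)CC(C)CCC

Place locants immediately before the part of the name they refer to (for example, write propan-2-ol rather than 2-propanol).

The longest continuous carbon chain has 9 atoms, so the parent hydride is nonane.
Choose the numbering such that the substituent locant set {3,4,4,6} is lower than {4,6,6,7} at the first point of difference.
That gives an ethyl group at C-4; methyl groups at C-3 and C-4 and C-6.
Prefixes are listed alphabetically: ethyl, methyl.
Assembling the pieces gives 4-ethyl-3,4,6-trimethylnonane.

4-ethyl-3,4,6-trimethylnonane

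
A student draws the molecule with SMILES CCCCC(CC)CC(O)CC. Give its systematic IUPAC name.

5-ethylnonan-3-ol

The longest chain bearing the –OH group is 9 carbons long (nonane).
The highest-priority functional group is an alcohol (–OH), so the name ends in -ol.
The numbering direction is chosen so that numbering from this end puts the hydroxyl group at C-3 rather than C-7.
That gives the hydroxyl at C-3; an ethyl group at C-5.
Putting it together: 5-ethylnonan-3-ol.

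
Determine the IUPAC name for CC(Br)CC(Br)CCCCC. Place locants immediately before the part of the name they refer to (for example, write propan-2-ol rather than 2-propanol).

The longest carbon chain is 9 atoms: the parent is nonane.
Choose the numbering such that the substituent locant set {2,4} is lower than {6,8} at the first point of difference.
This places bromo groups at C-2 and C-4.
Assembling the pieces gives 2,4-dibromononane.

2,4-dibromononane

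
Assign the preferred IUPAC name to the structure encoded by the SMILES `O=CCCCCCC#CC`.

non-7-ynal

The longest carbon chain that includes the –CHO group and the multiple bond has 9 carbons, so the parent hydride is nonane.
The highest-priority functional group is an aldehyde (terminal –CHO), so the name ends in -al.
There is one C≡C triple bond, indicated by the ending -yne.
The numbering direction is chosen so that the aldehyde carbon is C-1 by definition.
That gives the triple bond between C-7 and C-8.
The name is non-7-ynal.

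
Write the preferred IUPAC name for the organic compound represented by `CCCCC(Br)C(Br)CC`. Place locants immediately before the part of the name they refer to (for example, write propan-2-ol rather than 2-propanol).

3,4-dibromooctane

The longest carbon chain is 8 atoms: the parent is octane.
Choose the numbering such that the substituent locant set {3,4} is lower than {5,6} at the first point of difference.
With this numbering: bromo groups at C-3 and C-4.
Assembling the pieces gives 3,4-dibromooctane.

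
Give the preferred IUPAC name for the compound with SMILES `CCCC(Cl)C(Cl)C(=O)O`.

2,3-dichlorohexanoic acid

Counting along the main chain through the –COOH group gives 6 carbons: the parent is hexane.
A carboxylic acid (terminal –COOH) is the principal characteristic group, giving the suffix -oic acid.
The numbering direction is chosen so that the carboxylic acid carbon is C-1 by definition.
That gives chloro groups at C-2 and C-3.
The name is 2,3-dichlorohexanoic acid.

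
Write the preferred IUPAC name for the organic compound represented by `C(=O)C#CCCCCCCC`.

dec-2-ynal

The longest carbon chain that includes the –CHO group and the multiple bond has 10 carbons, so the parent hydride is decane.
An aldehyde (terminal –CHO) is the principal characteristic group, giving the suffix -al.
A C≡C triple bond in the chain gives the infix -yne-.
Choose the numbering such that the aldehyde carbon is C-1 by definition.
That gives the triple bond between C-2 and C-3.
Putting it together: dec-2-ynal.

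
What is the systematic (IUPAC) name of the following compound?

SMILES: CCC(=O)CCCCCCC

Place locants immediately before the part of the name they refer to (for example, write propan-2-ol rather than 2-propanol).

The longest carbon chain that includes the carbonyl has 10 carbons, so the parent hydride is decane.
The principal characteristic group is a ketone (C=O on an internal carbon), named with the suffix -one.
Choose the numbering such that numbering from this end puts the carbonyl group at C-3 rather than C-8.
With this numbering: the carbonyl at C-3.
The name is decan-3-one.

decan-3-one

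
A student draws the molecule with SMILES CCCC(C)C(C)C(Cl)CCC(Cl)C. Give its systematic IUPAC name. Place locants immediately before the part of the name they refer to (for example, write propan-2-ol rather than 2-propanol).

2,5-dichloro-6,7-dimethyldecane

The longest carbon chain is 10 atoms: the parent is decane.
Number the chain so that the substituent locant set {2,5,6,7} is lower than {4,5,6,9} at the first point of difference.
This places chloro groups at C-2 and C-5; methyl groups at C-6 and C-7.
Substituent prefixes are cited in alphabetical order (multiplying prefixes like di-/tri- are ignored for ordering).
The name is 2,5-dichloro-6,7-dimethyldecane.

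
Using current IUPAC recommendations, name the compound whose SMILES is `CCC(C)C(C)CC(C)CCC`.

3,4,6-trimethylnonane

The parent chain contains 9 carbons (nonane).
Choose the numbering such that the substituent locant set {3,4,6} is lower than {4,6,7} at the first point of difference.
This places methyl groups at C-3 and C-4 and C-6.
Putting it together: 3,4,6-trimethylnonane.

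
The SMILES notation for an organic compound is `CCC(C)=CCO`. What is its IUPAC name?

The longest chain bearing the –OH group and the multiple bond is 5 carbons long (pentane).
The principal characteristic group is an alcohol (–OH), named with the suffix -ol.
The chain contains a C=C double bond, so the unsaturation ending is -ene.
The numbering direction is chosen so that numbering from this end puts the hydroxyl group at C-1 rather than C-5.
With this numbering: the hydroxyl at C-1; the double bond between C-2 and C-3; a methyl group at C-3.
Putting it together: 3-methylpent-2-en-1-ol.

3-methylpent-2-en-1-ol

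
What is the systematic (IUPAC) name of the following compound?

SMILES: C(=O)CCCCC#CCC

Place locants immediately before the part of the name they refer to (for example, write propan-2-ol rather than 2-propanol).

non-6-ynal

Counting along the main chain through the –CHO group and the multiple bond gives 9 carbons: the parent is nonane.
The highest-priority functional group is an aldehyde (terminal –CHO), so the name ends in -al.
A C≡C triple bond in the chain gives the infix -yne-.
The numbering direction is chosen so that the aldehyde carbon is C-1 by definition.
That gives the triple bond between C-6 and C-7.
Assembling the pieces gives non-6-ynal.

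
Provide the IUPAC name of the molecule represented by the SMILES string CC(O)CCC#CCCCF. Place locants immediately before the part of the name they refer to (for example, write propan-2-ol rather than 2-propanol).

Counting along the main chain through the –OH group and the multiple bond gives 9 carbons: the parent is nonane.
An alcohol (–OH) is the principal characteristic group, giving the suffix -ol.
There is one C≡C triple bond, indicated by the ending -yne.
The numbering direction is chosen so that numbering from this end puts the hydroxyl group at C-2 rather than C-8.
With this numbering: the hydroxyl at C-2; the triple bond between C-5 and C-6; a fluoro group at C-9.
Assembling the pieces gives 9-fluoronon-5-yn-2-ol.

9-fluoronon-5-yn-2-ol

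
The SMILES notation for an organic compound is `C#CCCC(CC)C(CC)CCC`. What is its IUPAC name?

5,6-diethylnon-1-yne

The longest chain bearing the multiple bond is 9 carbons long (nonane).
A C≡C triple bond in the chain gives the infix -yne-.
Number the chain so that numbering from this end puts the triple bond at C-1 rather than C-8.
That gives the triple bond between C-1 and C-2; ethyl groups at C-5 and C-6.
The name is 5,6-diethylnon-1-yne.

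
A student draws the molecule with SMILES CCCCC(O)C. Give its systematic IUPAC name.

hexan-2-ol

The longest chain bearing the –OH group is 6 carbons long (hexane).
The highest-priority functional group is an alcohol (–OH), so the name ends in -ol.
The numbering direction is chosen so that numbering from this end puts the hydroxyl group at C-2 rather than C-5.
That gives the hydroxyl at C-2.
The name is hexan-2-ol.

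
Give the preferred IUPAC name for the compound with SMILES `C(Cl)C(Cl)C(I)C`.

The longest continuous carbon chain has 4 atoms, so the parent hydride is butane.
Choose the numbering such that the substituent locant set {1,2,3} is lower than {2,3,4} at the first point of difference.
That gives chloro groups at C-1 and C-2; an iodo group at C-3.
The substituents are ordered alphabetically, ignoring any di-/tri- multipliers.
Assembling the pieces gives 1,2-dichloro-3-iodobutane.

1,2-dichloro-3-iodobutane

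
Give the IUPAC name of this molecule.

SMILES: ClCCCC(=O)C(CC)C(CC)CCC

1-chloro-5,6-diethylnonan-4-one

The longest chain bearing the carbonyl is 9 carbons long (nonane).
A ketone (C=O on an internal carbon) is the principal characteristic group, giving the suffix -one.
Choose the numbering such that numbering from this end puts the carbonyl group at C-4 rather than C-6.
That gives the carbonyl at C-4; a chloro group at C-1; ethyl groups at C-5 and C-6.
Substituent prefixes are cited in alphabetical order (multiplying prefixes like di-/tri- are ignored for ordering).
The name is 1-chloro-5,6-diethylnonan-4-one.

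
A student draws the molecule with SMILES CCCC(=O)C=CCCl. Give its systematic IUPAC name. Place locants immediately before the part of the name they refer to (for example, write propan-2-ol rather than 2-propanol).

1-chlorohept-2-en-4-one

The longest chain bearing the carbonyl and the multiple bond is 7 carbons long (heptane).
The principal characteristic group is a ketone (C=O on an internal carbon), named with the suffix -one.
There is one C=C double bond, indicated by the ending -ene.
Number the chain so that numbering from this end puts the double bond at C-2 rather than C-5.
That gives the carbonyl at C-4; the double bond between C-2 and C-3; a chloro group at C-1.
Putting it together: 1-chlorohept-2-en-4-one.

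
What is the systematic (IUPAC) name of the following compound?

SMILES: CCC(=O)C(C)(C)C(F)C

5-fluoro-4,4-dimethylhexan-3-one

The longest chain bearing the carbonyl is 6 carbons long (hexane).
The principal characteristic group is a ketone (C=O on an internal carbon), named with the suffix -one.
The numbering direction is chosen so that numbering from this end puts the carbonyl group at C-3 rather than C-4.
This places the carbonyl at C-3; a fluoro group at C-5; two methyl groups at C-4.
Substituent prefixes are cited in alphabetical order (multiplying prefixes like di-/tri- are ignored for ordering).
Putting it together: 5-fluoro-4,4-dimethylhexan-3-one.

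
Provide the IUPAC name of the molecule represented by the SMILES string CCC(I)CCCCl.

The longest continuous carbon chain has 6 atoms, so the parent hydride is hexane.
The numbering direction is chosen so that the substituent locant set {1,4} is lower than {3,6} at the first point of difference.
That gives a chloro group at C-1; an iodo group at C-4.
Prefixes are listed alphabetically: chloro, iodo.
Putting it together: 1-chloro-4-iodohexane.

1-chloro-4-iodohexane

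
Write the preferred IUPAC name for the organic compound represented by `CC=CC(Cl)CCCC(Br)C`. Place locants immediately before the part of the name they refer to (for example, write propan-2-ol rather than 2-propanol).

Counting along the main chain through the multiple bond gives 9 carbons: the parent is nonane.
The chain contains a C=C double bond, so the unsaturation ending is -ene.
Choose the numbering such that numbering from this end puts the double bond at C-2 rather than C-7.
This places the double bond between C-2 and C-3; a bromo group at C-8; a chloro group at C-4.
Substituent prefixes are cited in alphabetical order (multiplying prefixes like di-/tri- are ignored for ordering).
The name is 8-bromo-4-chloronon-2-ene.

8-bromo-4-chloronon-2-ene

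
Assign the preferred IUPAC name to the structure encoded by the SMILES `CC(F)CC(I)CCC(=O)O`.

6-fluoro-4-iodoheptanoic acid

The longest chain bearing the –COOH group is 7 carbons long (heptane).
The highest-priority functional group is a carboxylic acid (terminal –COOH), so the name ends in -oic acid.
Choose the numbering such that the carboxylic acid carbon is C-1 by definition.
That gives a fluoro group at C-6; an iodo group at C-4.
Substituent prefixes are cited in alphabetical order (multiplying prefixes like di-/tri- are ignored for ordering).
Putting it together: 6-fluoro-4-iodoheptanoic acid.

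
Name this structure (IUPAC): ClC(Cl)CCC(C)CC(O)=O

The longest chain bearing the –COOH group is 6 carbons long (hexane).
A carboxylic acid (terminal –COOH) is the principal characteristic group, giving the suffix -oic acid.
The numbering direction is chosen so that the carboxylic acid carbon is C-1 by definition.
This places two chloro groups at C-6; a methyl group at C-3.
Substituent prefixes are cited in alphabetical order (multiplying prefixes like di-/tri- are ignored for ordering).
Assembling the pieces gives 6,6-dichloro-3-methylhexanoic acid.

6,6-dichloro-3-methylhexanoic acid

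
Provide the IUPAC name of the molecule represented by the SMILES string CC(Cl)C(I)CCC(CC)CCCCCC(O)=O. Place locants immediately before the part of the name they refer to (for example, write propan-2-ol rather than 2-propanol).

The longest chain bearing the –COOH group is 12 carbons long (dodecane).
The principal characteristic group is a carboxylic acid (terminal –COOH), named with the suffix -oic acid.
Choose the numbering such that the carboxylic acid carbon is C-1 by definition.
That gives a chloro group at C-11; an ethyl group at C-7; an iodo group at C-10.
Prefixes are listed alphabetically: chloro, ethyl, iodo.
Putting it together: 11-chloro-7-ethyl-10-iodododecanoic acid.

11-chloro-7-ethyl-10-iodododecanoic acid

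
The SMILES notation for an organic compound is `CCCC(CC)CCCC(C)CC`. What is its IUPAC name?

7-ethyl-3-methyldecane

The longest carbon chain is 10 atoms: the parent is decane.
Number the chain so that the substituent locant set {3,7} is lower than {4,8} at the first point of difference.
That gives an ethyl group at C-7; a methyl group at C-3.
Prefixes are listed alphabetically: ethyl, methyl.
Putting it together: 7-ethyl-3-methyldecane.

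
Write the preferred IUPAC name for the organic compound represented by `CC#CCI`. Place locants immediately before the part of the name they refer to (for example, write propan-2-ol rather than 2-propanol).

Counting along the main chain through the multiple bond gives 4 carbons: the parent is butane.
A C≡C triple bond in the chain gives the infix -yne-.
The numbering direction is chosen so that the substituent locant set {1} is lower than {4} at the first point of difference.
With this numbering: the triple bond between C-2 and C-3; an iodo group at C-1.
The name is 1-iodobut-2-yne.

1-iodobut-2-yne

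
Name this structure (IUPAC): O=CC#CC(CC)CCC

The longest carbon chain that includes the –CHO group and the multiple bond has 7 carbons, so the parent hydride is heptane.
The principal characteristic group is an aldehyde (terminal –CHO), named with the suffix -al.
A C≡C triple bond in the chain gives the infix -yne-.
Choose the numbering such that the aldehyde carbon is C-1 by definition.
This places the triple bond between C-2 and C-3; an ethyl group at C-4.
The name is 4-ethylhept-2-ynal.

4-ethylhept-2-ynal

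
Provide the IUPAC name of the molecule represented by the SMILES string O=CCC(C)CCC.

3-methylhexanal

Counting along the main chain through the –CHO group gives 6 carbons: the parent is hexane.
An aldehyde (terminal –CHO) is the principal characteristic group, giving the suffix -al.
The numbering direction is chosen so that the aldehyde carbon is C-1 by definition.
That gives a methyl group at C-3.
The name is 3-methylhexanal.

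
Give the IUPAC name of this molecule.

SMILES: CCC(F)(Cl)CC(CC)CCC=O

6-chloro-4-ethyl-6-fluorooctanal

Counting along the main chain through the –CHO group gives 8 carbons: the parent is octane.
An aldehyde (terminal –CHO) is the principal characteristic group, giving the suffix -al.
The numbering direction is chosen so that the aldehyde carbon is C-1 by definition.
With this numbering: a chloro group at C-6; an ethyl group at C-4; a fluoro group at C-6.
Prefixes are listed alphabetically: chloro, ethyl, fluoro.
Assembling the pieces gives 6-chloro-4-ethyl-6-fluorooctanal.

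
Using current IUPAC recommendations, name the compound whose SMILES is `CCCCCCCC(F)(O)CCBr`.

1-bromo-3-fluorodecan-3-ol

The longest carbon chain that includes the –OH group has 10 carbons, so the parent hydride is decane.
An alcohol (–OH) is the principal characteristic group, giving the suffix -ol.
Number the chain so that numbering from this end puts the hydroxyl group at C-3 rather than C-8.
With this numbering: the hydroxyl at C-3; a bromo group at C-1; a fluoro group at C-3.
The substituents are ordered alphabetically, ignoring any di-/tri- multipliers.
The name is 1-bromo-3-fluorodecan-3-ol.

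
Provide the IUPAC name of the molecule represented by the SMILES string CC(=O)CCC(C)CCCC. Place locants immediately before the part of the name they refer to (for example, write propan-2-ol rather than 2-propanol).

Counting along the main chain through the carbonyl gives 9 carbons: the parent is nonane.
A ketone (C=O on an internal carbon) is the principal characteristic group, giving the suffix -one.
Number the chain so that numbering from this end puts the carbonyl group at C-2 rather than C-8.
This places the carbonyl at C-2; a methyl group at C-5.
The name is 5-methylnonan-2-one.

5-methylnonan-2-one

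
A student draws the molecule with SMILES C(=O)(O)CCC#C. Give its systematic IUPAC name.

Counting along the main chain through the –COOH group and the multiple bond gives 5 carbons: the parent is pentane.
A carboxylic acid (terminal –COOH) is the principal characteristic group, giving the suffix -oic acid.
The chain contains a C≡C triple bond, so the unsaturation ending is -yne.
The numbering direction is chosen so that the carboxylic acid carbon is C-1 by definition.
That gives the triple bond between C-4 and C-5.
The name is pent-4-ynoic acid.

pent-4-ynoic acid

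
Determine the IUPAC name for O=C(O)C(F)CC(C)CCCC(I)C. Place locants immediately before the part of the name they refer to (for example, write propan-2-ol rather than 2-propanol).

The longest carbon chain that includes the –COOH group has 9 carbons, so the parent hydride is nonane.
The principal characteristic group is a carboxylic acid (terminal –COOH), named with the suffix -oic acid.
The numbering direction is chosen so that the carboxylic acid carbon is C-1 by definition.
With this numbering: a fluoro group at C-2; an iodo group at C-8; a methyl group at C-4.
Prefixes are listed alphabetically: fluoro, iodo, methyl.
Putting it together: 2-fluoro-8-iodo-4-methylnonanoic acid.

2-fluoro-8-iodo-4-methylnonanoic acid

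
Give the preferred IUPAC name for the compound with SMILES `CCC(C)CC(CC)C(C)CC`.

The parent chain contains 8 carbons (octane).
The numbering direction is chosen so that the substituent locant set {3,4,6} is lower than {3,5,6} at the first point of difference.
With this numbering: an ethyl group at C-4; methyl groups at C-3 and C-6.
Prefixes are listed alphabetically: ethyl, methyl.
Assembling the pieces gives 4-ethyl-3,6-dimethyloctane.

4-ethyl-3,6-dimethyloctane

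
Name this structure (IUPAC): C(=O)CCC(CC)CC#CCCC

The longest chain bearing the –CHO group and the multiple bond is 10 carbons long (decane).
An aldehyde (terminal –CHO) is the principal characteristic group, giving the suffix -al.
A C≡C triple bond in the chain gives the infix -yne-.
Number the chain so that the aldehyde carbon is C-1 by definition.
With this numbering: the triple bond between C-6 and C-7; an ethyl group at C-4.
Putting it together: 4-ethyldec-6-ynal.

4-ethyldec-6-ynal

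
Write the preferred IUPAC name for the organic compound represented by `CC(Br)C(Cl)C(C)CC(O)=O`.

5-bromo-4-chloro-3-methylhexanoic acid

The longest carbon chain that includes the –COOH group has 6 carbons, so the parent hydride is hexane.
The highest-priority functional group is a carboxylic acid (terminal –COOH), so the name ends in -oic acid.
Choose the numbering such that the carboxylic acid carbon is C-1 by definition.
With this numbering: a bromo group at C-5; a chloro group at C-4; a methyl group at C-3.
Substituent prefixes are cited in alphabetical order (multiplying prefixes like di-/tri- are ignored for ordering).
Assembling the pieces gives 5-bromo-4-chloro-3-methylhexanoic acid.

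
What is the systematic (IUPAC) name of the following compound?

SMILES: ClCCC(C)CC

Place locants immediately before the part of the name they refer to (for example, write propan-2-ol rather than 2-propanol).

1-chloro-3-methylpentane

The parent chain contains 5 carbons (pentane).
Choose the numbering such that the substituent locant set {1,3} is lower than {3,5} at the first point of difference.
With this numbering: a chloro group at C-1; a methyl group at C-3.
The substituents are ordered alphabetically, ignoring any di-/tri- multipliers.
Putting it together: 1-chloro-3-methylpentane.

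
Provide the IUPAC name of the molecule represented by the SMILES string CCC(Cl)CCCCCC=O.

The longest chain bearing the –CHO group is 9 carbons long (nonane).
The principal characteristic group is an aldehyde (terminal –CHO), named with the suffix -al.
Number the chain so that the aldehyde carbon is C-1 by definition.
With this numbering: a chloro group at C-7.
Putting it together: 7-chlorononanal.

7-chlorononanal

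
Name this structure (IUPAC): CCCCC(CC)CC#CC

The longest chain bearing the multiple bond is 9 carbons long (nonane).
The chain contains a C≡C triple bond, so the unsaturation ending is -yne.
Number the chain so that numbering from this end puts the triple bond at C-2 rather than C-7.
With this numbering: the triple bond between C-2 and C-3; an ethyl group at C-5.
Assembling the pieces gives 5-ethylnon-2-yne.

5-ethylnon-2-yne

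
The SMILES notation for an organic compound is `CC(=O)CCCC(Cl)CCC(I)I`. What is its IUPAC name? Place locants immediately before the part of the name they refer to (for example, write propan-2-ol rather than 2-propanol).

Counting along the main chain through the carbonyl gives 9 carbons: the parent is nonane.
The principal characteristic group is a ketone (C=O on an internal carbon), named with the suffix -one.
Choose the numbering such that numbering from this end puts the carbonyl group at C-2 rather than C-8.
That gives the carbonyl at C-2; a chloro group at C-6; two iodo groups at C-9.
Prefixes are listed alphabetically: chloro, iodo.
The name is 6-chloro-9,9-diiodononan-2-one.

6-chloro-9,9-diiodononan-2-one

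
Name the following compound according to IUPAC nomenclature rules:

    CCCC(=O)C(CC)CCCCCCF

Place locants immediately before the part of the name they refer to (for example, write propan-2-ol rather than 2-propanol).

The longest chain bearing the carbonyl is 11 carbons long (undecane).
A ketone (C=O on an internal carbon) is the principal characteristic group, giving the suffix -one.
Choose the numbering such that numbering from this end puts the carbonyl group at C-4 rather than C-8.
That gives the carbonyl at C-4; an ethyl group at C-5; a fluoro group at C-11.
Prefixes are listed alphabetically: ethyl, fluoro.
Putting it together: 5-ethyl-11-fluoroundecan-4-one.

5-ethyl-11-fluoroundecan-4-one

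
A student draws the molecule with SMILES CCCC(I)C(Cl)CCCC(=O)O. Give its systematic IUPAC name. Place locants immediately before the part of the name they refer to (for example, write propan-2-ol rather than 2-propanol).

5-chloro-6-iodononanoic acid

The longest carbon chain that includes the –COOH group has 9 carbons, so the parent hydride is nonane.
The principal characteristic group is a carboxylic acid (terminal –COOH), named with the suffix -oic acid.
Number the chain so that the carboxylic acid carbon is C-1 by definition.
That gives a chloro group at C-5; an iodo group at C-6.
Substituent prefixes are cited in alphabetical order (multiplying prefixes like di-/tri- are ignored for ordering).
Assembling the pieces gives 5-chloro-6-iodononanoic acid.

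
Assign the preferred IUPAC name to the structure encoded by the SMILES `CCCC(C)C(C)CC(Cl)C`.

2-chloro-4,5-dimethyloctane

The parent chain contains 8 carbons (octane).
Number the chain so that the substituent locant set {2,4,5} is lower than {4,5,7} at the first point of difference.
This places a chloro group at C-2; methyl groups at C-4 and C-5.
Prefixes are listed alphabetically: chloro, methyl.
Assembling the pieces gives 2-chloro-4,5-dimethyloctane.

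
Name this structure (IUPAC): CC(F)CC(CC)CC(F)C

The longest carbon chain is 7 atoms: the parent is heptane.
Both numbering directions give the same locant set; either may be used.
That gives an ethyl group at C-4; fluoro groups at C-2 and C-6.
The substituents are ordered alphabetically, ignoring any di-/tri- multipliers.
The name is 4-ethyl-2,6-difluoroheptane.

4-ethyl-2,6-difluoroheptane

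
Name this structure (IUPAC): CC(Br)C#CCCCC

The longest carbon chain that includes the multiple bond has 8 carbons, so the parent hydride is octane.
A C≡C triple bond in the chain gives the infix -yne-.
The numbering direction is chosen so that numbering from this end puts the triple bond at C-3 rather than C-5.
With this numbering: the triple bond between C-3 and C-4; a bromo group at C-2.
Putting it together: 2-bromooct-3-yne.

2-bromooct-3-yne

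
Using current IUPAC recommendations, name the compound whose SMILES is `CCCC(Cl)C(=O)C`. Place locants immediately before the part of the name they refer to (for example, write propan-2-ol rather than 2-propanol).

Counting along the main chain through the carbonyl gives 6 carbons: the parent is hexane.
The principal characteristic group is a ketone (C=O on an internal carbon), named with the suffix -one.
Number the chain so that numbering from this end puts the carbonyl group at C-2 rather than C-5.
With this numbering: the carbonyl at C-2; a chloro group at C-3.
Putting it together: 3-chlorohexan-2-one.

3-chlorohexan-2-one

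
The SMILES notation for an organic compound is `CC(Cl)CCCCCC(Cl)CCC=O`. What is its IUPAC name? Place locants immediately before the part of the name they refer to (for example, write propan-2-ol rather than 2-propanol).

4,10-dichloroundecanal

The longest chain bearing the –CHO group is 11 carbons long (undecane).
An aldehyde (terminal –CHO) is the principal characteristic group, giving the suffix -al.
Choose the numbering such that the aldehyde carbon is C-1 by definition.
This places chloro groups at C-4 and C-10.
Putting it together: 4,10-dichloroundecanal.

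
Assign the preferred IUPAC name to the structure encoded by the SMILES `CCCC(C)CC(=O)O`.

3-methylhexanoic acid

The longest carbon chain that includes the –COOH group has 6 carbons, so the parent hydride is hexane.
The principal characteristic group is a carboxylic acid (terminal –COOH), named with the suffix -oic acid.
The numbering direction is chosen so that the carboxylic acid carbon is C-1 by definition.
This places a methyl group at C-3.
Putting it together: 3-methylhexanoic acid.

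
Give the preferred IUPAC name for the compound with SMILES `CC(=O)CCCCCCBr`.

The longest carbon chain that includes the carbonyl has 8 carbons, so the parent hydride is octane.
The highest-priority functional group is a ketone (C=O on an internal carbon), so the name ends in -one.
The numbering direction is chosen so that numbering from this end puts the carbonyl group at C-2 rather than C-7.
That gives the carbonyl at C-2; a bromo group at C-8.
Assembling the pieces gives 8-bromooctan-2-one.

8-bromooctan-2-one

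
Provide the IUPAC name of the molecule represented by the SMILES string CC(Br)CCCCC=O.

6-bromoheptanal

Counting along the main chain through the –CHO group gives 7 carbons: the parent is heptane.
The principal characteristic group is an aldehyde (terminal –CHO), named with the suffix -al.
Number the chain so that the aldehyde carbon is C-1 by definition.
With this numbering: a bromo group at C-6.
Assembling the pieces gives 6-bromoheptanal.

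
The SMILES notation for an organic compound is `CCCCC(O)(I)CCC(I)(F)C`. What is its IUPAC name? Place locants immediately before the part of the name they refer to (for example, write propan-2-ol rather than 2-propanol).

The longest chain bearing the –OH group is 9 carbons long (nonane).
The principal characteristic group is an alcohol (–OH), named with the suffix -ol.
The numbering direction is chosen so that the substituent locant set {2,2,5} is lower than {5,8,8} at the first point of difference.
That gives the hydroxyl at C-5; a fluoro group at C-2; iodo groups at C-2 and C-5.
Substituent prefixes are cited in alphabetical order (multiplying prefixes like di-/tri- are ignored for ordering).
Putting it together: 2-fluoro-2,5-diiodononan-5-ol.

2-fluoro-2,5-diiodononan-5-ol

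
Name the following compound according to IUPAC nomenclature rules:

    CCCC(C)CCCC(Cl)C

The longest carbon chain is 9 atoms: the parent is nonane.
Choose the numbering such that the substituent locant set {2,6} is lower than {4,8} at the first point of difference.
This places a chloro group at C-2; a methyl group at C-6.
Prefixes are listed alphabetically: chloro, methyl.
Assembling the pieces gives 2-chloro-6-methylnonane.

2-chloro-6-methylnonane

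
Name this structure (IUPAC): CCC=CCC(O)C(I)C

2-iodooct-5-en-3-ol

The longest chain bearing the –OH group and the multiple bond is 8 carbons long (octane).
The principal characteristic group is an alcohol (–OH), named with the suffix -ol.
There is one C=C double bond, indicated by the ending -ene.
The numbering direction is chosen so that numbering from this end puts the hydroxyl group at C-3 rather than C-6.
This places the hydroxyl at C-3; the double bond between C-5 and C-6; an iodo group at C-2.
Assembling the pieces gives 2-iodooct-5-en-3-ol.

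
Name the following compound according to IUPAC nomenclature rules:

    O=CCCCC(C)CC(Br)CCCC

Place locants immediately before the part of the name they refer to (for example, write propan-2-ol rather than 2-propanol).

The longest carbon chain that includes the –CHO group has 11 carbons, so the parent hydride is undecane.
The highest-priority functional group is an aldehyde (terminal –CHO), so the name ends in -al.
Choose the numbering such that the aldehyde carbon is C-1 by definition.
This places a bromo group at C-7; a methyl group at C-5.
Prefixes are listed alphabetically: bromo, methyl.
Assembling the pieces gives 7-bromo-5-methylundecanal.

7-bromo-5-methylundecanal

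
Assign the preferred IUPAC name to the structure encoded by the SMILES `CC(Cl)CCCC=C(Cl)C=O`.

2,7-dichlorooct-2-enal

The longest chain bearing the –CHO group and the multiple bond is 8 carbons long (octane).
The principal characteristic group is an aldehyde (terminal –CHO), named with the suffix -al.
A C=C double bond in the chain gives the infix -ene-.
Number the chain so that the aldehyde carbon is C-1 by definition.
That gives the double bond between C-2 and C-3; chloro groups at C-2 and C-7.
Assembling the pieces gives 2,7-dichlorooct-2-enal.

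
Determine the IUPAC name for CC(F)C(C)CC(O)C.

The longest carbon chain that includes the –OH group has 6 carbons, so the parent hydride is hexane.
The principal characteristic group is an alcohol (–OH), named with the suffix -ol.
Number the chain so that numbering from this end puts the hydroxyl group at C-2 rather than C-5.
With this numbering: the hydroxyl at C-2; a fluoro group at C-5; a methyl group at C-4.
The substituents are ordered alphabetically, ignoring any di-/tri- multipliers.
The name is 5-fluoro-4-methylhexan-2-ol.

5-fluoro-4-methylhexan-2-ol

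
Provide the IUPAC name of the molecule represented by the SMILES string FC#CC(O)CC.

1-fluoropent-1-yn-3-ol

Counting along the main chain through the –OH group and the multiple bond gives 5 carbons: the parent is pentane.
The principal characteristic group is an alcohol (–OH), named with the suffix -ol.
There is one C≡C triple bond, indicated by the ending -yne.
Choose the numbering such that numbering from this end puts the triple bond at C-1 rather than C-4.
That gives the hydroxyl at C-3; the triple bond between C-1 and C-2; a fluoro group at C-1.
Assembling the pieces gives 1-fluoropent-1-yn-3-ol.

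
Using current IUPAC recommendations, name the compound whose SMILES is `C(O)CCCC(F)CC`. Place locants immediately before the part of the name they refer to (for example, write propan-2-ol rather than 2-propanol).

5-fluoroheptan-1-ol

Counting along the main chain through the –OH group gives 7 carbons: the parent is heptane.
An alcohol (–OH) is the principal characteristic group, giving the suffix -ol.
The numbering direction is chosen so that numbering from this end puts the hydroxyl group at C-1 rather than C-7.
That gives the hydroxyl at C-1; a fluoro group at C-5.
Putting it together: 5-fluoroheptan-1-ol.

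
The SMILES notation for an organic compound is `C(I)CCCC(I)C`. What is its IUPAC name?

The longest continuous carbon chain has 6 atoms, so the parent hydride is hexane.
Choose the numbering such that the substituent locant set {1,5} is lower than {2,6} at the first point of difference.
That gives iodo groups at C-1 and C-5.
Putting it together: 1,5-diiodohexane.

1,5-diiodohexane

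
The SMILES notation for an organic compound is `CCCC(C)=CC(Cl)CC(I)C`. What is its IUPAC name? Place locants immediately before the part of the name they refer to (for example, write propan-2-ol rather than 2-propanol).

The longest carbon chain that includes the multiple bond has 9 carbons, so the parent hydride is nonane.
A C=C double bond in the chain gives the infix -ene-.
The numbering direction is chosen so that numbering from this end puts the double bond at C-4 rather than C-5.
This places the double bond between C-4 and C-5; a chloro group at C-6; an iodo group at C-8; a methyl group at C-4.
The substituents are ordered alphabetically, ignoring any di-/tri- multipliers.
Assembling the pieces gives 6-chloro-8-iodo-4-methylnon-4-ene.

6-chloro-8-iodo-4-methylnon-4-ene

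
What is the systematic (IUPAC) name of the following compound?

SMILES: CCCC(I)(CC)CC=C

4-ethyl-4-iodohept-1-ene

Counting along the main chain through the multiple bond gives 7 carbons: the parent is heptane.
A C=C double bond in the chain gives the infix -ene-.
Number the chain so that numbering from this end puts the double bond at C-1 rather than C-6.
That gives the double bond between C-1 and C-2; an ethyl group at C-4; an iodo group at C-4.
The substituents are ordered alphabetically, ignoring any di-/tri- multipliers.
The name is 4-ethyl-4-iodohept-1-ene.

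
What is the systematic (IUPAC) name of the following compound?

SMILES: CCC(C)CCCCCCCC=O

The longest chain bearing the –CHO group is 11 carbons long (undecane).
An aldehyde (terminal –CHO) is the principal characteristic group, giving the suffix -al.
Choose the numbering such that the aldehyde carbon is C-1 by definition.
That gives a methyl group at C-9.
Assembling the pieces gives 9-methylundecanal.

9-methylundecanal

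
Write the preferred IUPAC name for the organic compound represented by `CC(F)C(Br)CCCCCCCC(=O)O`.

Counting along the main chain through the –COOH group gives 11 carbons: the parent is undecane.
A carboxylic acid (terminal –COOH) is the principal characteristic group, giving the suffix -oic acid.
The numbering direction is chosen so that the carboxylic acid carbon is C-1 by definition.
With this numbering: a bromo group at C-9; a fluoro group at C-10.
The substituents are ordered alphabetically, ignoring any di-/tri- multipliers.
Assembling the pieces gives 9-bromo-10-fluoroundecanoic acid.

9-bromo-10-fluoroundecanoic acid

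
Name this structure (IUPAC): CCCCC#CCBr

1-bromohept-2-yne

The longest chain bearing the multiple bond is 7 carbons long (heptane).
A C≡C triple bond in the chain gives the infix -yne-.
The numbering direction is chosen so that numbering from this end puts the triple bond at C-2 rather than C-5.
With this numbering: the triple bond between C-2 and C-3; a bromo group at C-1.
Putting it together: 1-bromohept-2-yne.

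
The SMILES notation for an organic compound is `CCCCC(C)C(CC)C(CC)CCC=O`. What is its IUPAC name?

The longest chain bearing the –CHO group is 10 carbons long (decane).
The principal characteristic group is an aldehyde (terminal –CHO), named with the suffix -al.
Choose the numbering such that the aldehyde carbon is C-1 by definition.
That gives ethyl groups at C-4 and C-5; a methyl group at C-6.
Substituent prefixes are cited in alphabetical order (multiplying prefixes like di-/tri- are ignored for ordering).
Putting it together: 4,5-diethyl-6-methyldecanal.

4,5-diethyl-6-methyldecanal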